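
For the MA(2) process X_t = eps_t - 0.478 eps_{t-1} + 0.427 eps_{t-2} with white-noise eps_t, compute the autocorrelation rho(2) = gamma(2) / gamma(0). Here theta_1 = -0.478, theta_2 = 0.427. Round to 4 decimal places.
\rho(2) = 0.3027

For an MA(q) process with theta_0 = 1, the autocovariance is
  gamma(k) = sigma^2 * sum_{i=0..q-k} theta_i * theta_{i+k},
and rho(k) = gamma(k) / gamma(0). Sigma^2 cancels.
  numerator   = (1)*(0.427) = 0.427.
  denominator = (1)^2 + (-0.478)^2 + (0.427)^2 = 1.410813.
  rho(2) = 0.427 / 1.410813 = 0.3027.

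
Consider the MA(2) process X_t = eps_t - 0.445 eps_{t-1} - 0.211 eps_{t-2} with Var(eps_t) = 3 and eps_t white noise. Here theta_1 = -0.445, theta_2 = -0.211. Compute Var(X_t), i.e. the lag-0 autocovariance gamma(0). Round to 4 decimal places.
\gamma(0) = 3.7276

For an MA(q) process X_t = eps_t + sum_i theta_i eps_{t-i} with
Var(eps_t) = sigma^2, the variance is
  gamma(0) = sigma^2 * (1 + sum_i theta_i^2).
  sum_i theta_i^2 = (-0.445)^2 + (-0.211)^2 = 0.198025 + 0.044521 = 0.242546.
  gamma(0) = 3 * (1 + 0.242546) = 3 * 1.242546 = 3.727638, which rounds to 3.7276.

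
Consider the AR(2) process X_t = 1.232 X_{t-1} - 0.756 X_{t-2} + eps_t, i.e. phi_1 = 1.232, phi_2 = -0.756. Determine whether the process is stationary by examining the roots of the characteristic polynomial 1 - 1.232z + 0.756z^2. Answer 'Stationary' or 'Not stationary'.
\text{Stationary}

The AR(p) characteristic polynomial is P(z) = 1 - 1.232z + 0.756z^2.
Stationarity requires all roots to lie outside the unit circle, i.e. |z| > 1 for every root.
Set 1 + (-1.232) z + (0.756) z^2 = 0, i.e. a z^2 + b z + c = 0 with a = 0.756, b = -1.232, c = 1.
Discriminant D = b^2 - 4ac = (-1.232)^2 - 4*(0.756)*1 = 1.517824 - (3.024) = -1.506176.
D < 0, so the roots are the complex-conjugate pair z = (-b +/- i sqrt(-D)) / (2a) = 0.8148 +/- 0.8117i.
For a conjugate pair |z|^2 = z * conj(z) = (product of roots) = c/a = 1/(0.756) = 1.322751, so |z| = sqrt(1.322751) = 1.1501 for both roots.
Moduli of all roots: 1.1501, 1.1501.
All moduli strictly greater than 1? Yes.
Verdict: Stationary.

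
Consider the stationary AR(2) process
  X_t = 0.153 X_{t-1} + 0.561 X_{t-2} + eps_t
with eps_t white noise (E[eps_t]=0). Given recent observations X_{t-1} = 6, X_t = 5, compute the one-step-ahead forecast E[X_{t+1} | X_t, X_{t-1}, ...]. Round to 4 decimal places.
E[X_{t+1} \mid \mathcal F_t] = 4.1310

For an AR(p) model X_t = c + sum_i phi_i X_{t-i} + eps_t, the
one-step-ahead conditional mean is
  E[X_{t+1} | X_t, ...] = c + sum_i phi_i X_{t+1-i}.
Substitute known values:
  E[X_{t+1} | ...] = (0.153) * (5) + (0.561) * (6)
                   = 4.1310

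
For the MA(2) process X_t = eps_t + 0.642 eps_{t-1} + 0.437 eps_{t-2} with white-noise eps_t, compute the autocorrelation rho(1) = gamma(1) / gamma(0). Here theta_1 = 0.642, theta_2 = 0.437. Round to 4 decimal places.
\rho(1) = 0.5755

For an MA(q) process with theta_0 = 1, the autocovariance is
  gamma(k) = sigma^2 * sum_{i=0..q-k} theta_i * theta_{i+k},
and rho(k) = gamma(k) / gamma(0). Sigma^2 cancels.
  numerator   = (1)*(0.642) + (0.642)*(0.437) = 0.922554.
  denominator = (1)^2 + (0.642)^2 + (0.437)^2 = 1.603133.
  rho(1) = 0.922554 / 1.603133 = 0.5755.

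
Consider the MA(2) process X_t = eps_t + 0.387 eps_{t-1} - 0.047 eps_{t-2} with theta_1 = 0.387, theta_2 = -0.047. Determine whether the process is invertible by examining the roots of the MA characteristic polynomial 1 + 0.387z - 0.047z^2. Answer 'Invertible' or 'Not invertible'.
\text{Invertible}

The MA(q) characteristic polynomial is P(z) = 1 + 0.387z - 0.047z^2.
Invertibility requires all roots to lie outside the unit circle, i.e. |z| > 1 for every root.
Set 1 + (0.387) z + (-0.047) z^2 = 0, i.e. a z^2 + b z + c = 0 with a = -0.047, b = 0.387, c = 1.
Discriminant D = b^2 - 4ac = (0.387)^2 - 4*(-0.047)*1 = 0.149769 - (-0.188) = 0.337769.
D >= 0, so the roots are real: z = (-b +/- sqrt(D)) / (2a) = (-0.387 +/- 0.581179) / (-0.094).
  z_1 = (-0.387 + 0.581179) / (-0.094) = -2.0657,   |z_1| = 2.0657.
  z_2 = (-0.387 - 0.581179) / (-0.094) = 10.2998,   |z_2| = 10.2998.
Moduli of all roots: 2.0657, 10.2998.
All moduli strictly greater than 1? Yes.
Verdict: Invertible.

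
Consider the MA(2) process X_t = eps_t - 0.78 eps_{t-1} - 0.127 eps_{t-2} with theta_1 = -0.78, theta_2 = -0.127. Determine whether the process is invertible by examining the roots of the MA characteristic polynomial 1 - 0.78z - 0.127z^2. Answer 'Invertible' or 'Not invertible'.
\text{Invertible}

The MA(q) characteristic polynomial is P(z) = 1 - 0.78z - 0.127z^2.
Invertibility requires all roots to lie outside the unit circle, i.e. |z| > 1 for every root.
Set 1 + (-0.78) z + (-0.127) z^2 = 0, i.e. a z^2 + b z + c = 0 with a = -0.127, b = -0.78, c = 1.
Discriminant D = b^2 - 4ac = (-0.78)^2 - 4*(-0.127)*1 = 0.6084 - (-0.508) = 1.1164.
D >= 0, so the roots are real: z = (-b +/- sqrt(D)) / (2a) = (0.78 +/- 1.056598) / (-0.254).
  z_1 = (0.78 + 1.056598) / (-0.254) = -7.2307,   |z_1| = 7.2307.
  z_2 = (0.78 - 1.056598) / (-0.254) = 1.089,   |z_2| = 1.089.
Moduli of all roots: 7.2307, 1.0890.
All moduli strictly greater than 1? Yes.
Verdict: Invertible.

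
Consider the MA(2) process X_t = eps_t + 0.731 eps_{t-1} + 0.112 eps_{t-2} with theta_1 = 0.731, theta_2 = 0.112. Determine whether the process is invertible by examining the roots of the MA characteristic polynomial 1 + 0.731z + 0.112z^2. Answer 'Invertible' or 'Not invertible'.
\text{Invertible}

The MA(q) characteristic polynomial is P(z) = 1 + 0.731z + 0.112z^2.
Invertibility requires all roots to lie outside the unit circle, i.e. |z| > 1 for every root.
Set 1 + (0.731) z + (0.112) z^2 = 0, i.e. a z^2 + b z + c = 0 with a = 0.112, b = 0.731, c = 1.
Discriminant D = b^2 - 4ac = (0.731)^2 - 4*(0.112)*1 = 0.534361 - (0.448) = 0.086361.
D >= 0, so the roots are real: z = (-b +/- sqrt(D)) / (2a) = (-0.731 +/- 0.293872) / (0.224).
  z_1 = (-0.731 + 0.293872) / (0.224) = -1.9515,   |z_1| = 1.9515.
  z_2 = (-0.731 - 0.293872) / (0.224) = -4.5753,   |z_2| = 4.5753.
Moduli of all roots: 1.9515, 4.5753.
All moduli strictly greater than 1? Yes.
Verdict: Invertible.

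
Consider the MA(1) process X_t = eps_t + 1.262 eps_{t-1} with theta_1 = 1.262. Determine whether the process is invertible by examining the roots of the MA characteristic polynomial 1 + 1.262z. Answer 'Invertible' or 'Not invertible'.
\text{Not invertible}

The MA(q) characteristic polynomial is P(z) = 1 + 1.262z.
Invertibility requires all roots to lie outside the unit circle, i.e. |z| > 1 for every root.
This is linear in z: 1 + (1.262) z = 0  =>  z = -1/(1.262) = -0.792393,  |z| = 0.792393.
Moduli of all roots: 0.7924.
All moduli strictly greater than 1? No.
Verdict: Not invertible.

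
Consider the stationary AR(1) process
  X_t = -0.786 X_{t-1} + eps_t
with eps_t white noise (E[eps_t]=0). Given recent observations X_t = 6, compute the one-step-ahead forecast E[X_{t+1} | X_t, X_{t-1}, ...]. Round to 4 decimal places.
E[X_{t+1} \mid \mathcal F_t] = -4.7160

For an AR(p) model X_t = c + sum_i phi_i X_{t-i} + eps_t, the
one-step-ahead conditional mean is
  E[X_{t+1} | X_t, ...] = c + sum_i phi_i X_{t+1-i}.
Substitute known values:
  E[X_{t+1} | ...] = (-0.786) * (6)
                   = -4.7160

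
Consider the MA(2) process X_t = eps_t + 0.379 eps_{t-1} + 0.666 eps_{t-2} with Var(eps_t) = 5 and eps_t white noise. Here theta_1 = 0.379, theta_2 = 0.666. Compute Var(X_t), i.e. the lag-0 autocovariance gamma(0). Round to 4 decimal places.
\gamma(0) = 7.9360

For an MA(q) process X_t = eps_t + sum_i theta_i eps_{t-i} with
Var(eps_t) = sigma^2, the variance is
  gamma(0) = sigma^2 * (1 + sum_i theta_i^2).
  sum_i theta_i^2 = (0.379)^2 + (0.666)^2 = 0.143641 + 0.443556 = 0.587197.
  gamma(0) = 5 * (1 + 0.587197) = 5 * 1.587197 = 7.935985, which rounds to 7.9360.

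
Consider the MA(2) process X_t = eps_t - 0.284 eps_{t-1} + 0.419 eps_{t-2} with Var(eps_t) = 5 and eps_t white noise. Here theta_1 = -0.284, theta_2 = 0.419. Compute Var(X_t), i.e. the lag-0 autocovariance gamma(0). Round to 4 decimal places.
\gamma(0) = 6.2811

For an MA(q) process X_t = eps_t + sum_i theta_i eps_{t-i} with
Var(eps_t) = sigma^2, the variance is
  gamma(0) = sigma^2 * (1 + sum_i theta_i^2).
  sum_i theta_i^2 = (-0.284)^2 + (0.419)^2 = 0.080656 + 0.175561 = 0.256217.
  gamma(0) = 5 * (1 + 0.256217) = 5 * 1.256217 = 6.281085, which rounds to 6.2811.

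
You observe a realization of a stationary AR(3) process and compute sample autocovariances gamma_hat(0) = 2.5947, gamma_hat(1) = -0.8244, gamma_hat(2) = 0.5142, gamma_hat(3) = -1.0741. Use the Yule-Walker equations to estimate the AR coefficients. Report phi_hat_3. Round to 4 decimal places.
\hat\phi_{3} = -0.3640

The Yule-Walker equations for an AR(p) process read, in matrix form,
  Gamma_p phi = r_p,   with   (Gamma_p)_{ij} = gamma(|i - j|),
                       (r_p)_i = gamma(i),   i,j = 1..p.
Substitute the sample gammas (Toeplitz matrix and right-hand side of size 3):
  Gamma_p = [[2.5947, -0.8244, 0.5142], [-0.8244, 2.5947, -0.8244], [0.5142, -0.8244, 2.5947]]
  r_p     = [-0.8244, 0.5142, -1.0741]
Written out (R1..R3):
  (R1) 2.5947 phi_1 - 0.8244 phi_2 + 0.5142 phi_3 = -0.8244
  (R2) -0.8244 phi_1 + 2.5947 phi_2 - 0.8244 phi_3 = 0.5142
  (R3) 0.5142 phi_1 - 0.8244 phi_2 + 2.5947 phi_3 = -1.0741
Gaussian elimination:
  R2 <- R2 - (-0.8244/2.5947) R1 = R2 - (-0.317725) R1:  2.332768 phi_2 - 0.661026 phi_3 = 0.252268
  R3 <- R3 - (0.5142/2.5947) R1 = R3 - (0.198173) R1:  -0.661026 phi_2 + 2.492799 phi_3 = -0.910726
  R3 <- R3 - (-0.661026/2.332768) R2 = R3 - (-0.283366) R2:  2.305487 phi_3 = -0.839242
Back-substitution:
  phi_hat_3 = -0.839242 / 2.305487 = -0.364019
  phi_hat_2 = (0.252268 - (-0.661026)(-0.364019)) / 2.332768 = 0.00499
  phi_hat_1 = (-0.8244 - (-0.8244)(0.00499) - (0.5142)(-0.364019)) / 2.5947 = -0.244
So phi_hat = [-0.2440, 0.0050, -0.3640].
Therefore phi_hat_3 = -0.3640.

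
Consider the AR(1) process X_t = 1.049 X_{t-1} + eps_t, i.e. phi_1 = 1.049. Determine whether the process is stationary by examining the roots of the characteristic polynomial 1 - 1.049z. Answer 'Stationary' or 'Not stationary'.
\text{Not stationary}

The AR(p) characteristic polynomial is P(z) = 1 - 1.049z.
Stationarity requires all roots to lie outside the unit circle, i.e. |z| > 1 for every root.
This is linear in z: 1 + (-1.049) z = 0  =>  z = -1/(-1.049) = 0.953289,  |z| = 0.953289.
Moduli of all roots: 0.9533.
All moduli strictly greater than 1? No.
Verdict: Not stationary.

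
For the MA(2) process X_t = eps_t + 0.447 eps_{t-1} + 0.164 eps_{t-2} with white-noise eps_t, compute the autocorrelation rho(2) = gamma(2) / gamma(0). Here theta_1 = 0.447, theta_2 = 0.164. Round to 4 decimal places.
\rho(2) = 0.1337

For an MA(q) process with theta_0 = 1, the autocovariance is
  gamma(k) = sigma^2 * sum_{i=0..q-k} theta_i * theta_{i+k},
and rho(k) = gamma(k) / gamma(0). Sigma^2 cancels.
  numerator   = (1)*(0.164) = 0.164.
  denominator = (1)^2 + (0.447)^2 + (0.164)^2 = 1.226705.
  rho(2) = 0.164 / 1.226705 = 0.1337.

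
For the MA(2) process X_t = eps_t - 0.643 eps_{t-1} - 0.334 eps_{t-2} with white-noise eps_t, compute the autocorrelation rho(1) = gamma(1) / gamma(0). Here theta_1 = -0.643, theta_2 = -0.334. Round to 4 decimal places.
\rho(1) = -0.2808

For an MA(q) process with theta_0 = 1, the autocovariance is
  gamma(k) = sigma^2 * sum_{i=0..q-k} theta_i * theta_{i+k},
and rho(k) = gamma(k) / gamma(0). Sigma^2 cancels.
  numerator   = (1)*(-0.643) + (-0.643)*(-0.334) = -0.428238.
  denominator = (1)^2 + (-0.643)^2 + (-0.334)^2 = 1.525005.
  rho(1) = -0.428238 / 1.525005 = -0.2808.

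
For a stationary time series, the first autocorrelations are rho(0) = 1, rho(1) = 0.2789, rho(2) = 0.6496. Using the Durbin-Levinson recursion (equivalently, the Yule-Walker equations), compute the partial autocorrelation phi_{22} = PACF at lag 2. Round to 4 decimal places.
\phi_{22} = 0.6200

The PACF at lag k is phi_{kk}, the last component of the solution
to the Yule-Walker system G_k phi = r_k where
  (G_k)_{ij} = rho(|i - j|), (r_k)_i = rho(i), i,j = 1..k.
Equivalently, Durbin-Levinson gives phi_{kk} iteratively:
  phi_{11} = rho(1)
  phi_{kk} = [rho(k) - sum_{j=1..k-1} phi_{k-1,j} rho(k-j)]
            / [1 - sum_{j=1..k-1} phi_{k-1,j} rho(j)],
  phi_{k,j} = phi_{k-1,j} - phi_{kk} phi_{k-1,k-j},  j = 1..k-1.
Step k = 1:
  phi_11 = rho(1) = 0.2789.
Step k = 2:
  phi_22 = [rho(2) - phi_11 rho(1)] / [1 - phi_11 rho(1)] = [0.6496 - (0.2789)(0.2789)] / [1 - (0.2789)(0.2789)]
         = 0.57181479 / 0.92221479 = 0.62.
Therefore phi_{22} = 0.6200.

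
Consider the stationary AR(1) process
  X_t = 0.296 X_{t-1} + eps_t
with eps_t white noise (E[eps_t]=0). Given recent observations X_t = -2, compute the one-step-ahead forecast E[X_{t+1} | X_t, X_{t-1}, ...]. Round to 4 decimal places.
E[X_{t+1} \mid \mathcal F_t] = -0.5920

For an AR(p) model X_t = c + sum_i phi_i X_{t-i} + eps_t, the
one-step-ahead conditional mean is
  E[X_{t+1} | X_t, ...] = c + sum_i phi_i X_{t+1-i}.
Substitute known values:
  E[X_{t+1} | ...] = (0.296) * (-2)
                   = -0.5920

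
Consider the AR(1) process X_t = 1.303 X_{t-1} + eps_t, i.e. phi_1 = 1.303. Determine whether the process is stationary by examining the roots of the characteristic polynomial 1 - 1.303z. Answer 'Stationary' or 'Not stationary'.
\text{Not stationary}

The AR(p) characteristic polynomial is P(z) = 1 - 1.303z.
Stationarity requires all roots to lie outside the unit circle, i.e. |z| > 1 for every root.
This is linear in z: 1 + (-1.303) z = 0  =>  z = -1/(-1.303) = 0.76746,  |z| = 0.76746.
Moduli of all roots: 0.7675.
All moduli strictly greater than 1? No.
Verdict: Not stationary.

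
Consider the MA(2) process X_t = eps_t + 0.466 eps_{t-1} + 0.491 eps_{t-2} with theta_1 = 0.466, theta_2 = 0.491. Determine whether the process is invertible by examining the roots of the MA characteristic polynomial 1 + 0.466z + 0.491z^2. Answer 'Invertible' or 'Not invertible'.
\text{Invertible}

The MA(q) characteristic polynomial is P(z) = 1 + 0.466z + 0.491z^2.
Invertibility requires all roots to lie outside the unit circle, i.e. |z| > 1 for every root.
Set 1 + (0.466) z + (0.491) z^2 = 0, i.e. a z^2 + b z + c = 0 with a = 0.491, b = 0.466, c = 1.
Discriminant D = b^2 - 4ac = (0.466)^2 - 4*(0.491)*1 = 0.217156 - (1.964) = -1.746844.
D < 0, so the roots are the complex-conjugate pair z = (-b +/- i sqrt(-D)) / (2a) = -0.4745 +/- 1.3459i.
For a conjugate pair |z|^2 = z * conj(z) = (product of roots) = c/a = 1/(0.491) = 2.03666, so |z| = sqrt(2.03666) = 1.4271 for both roots.
Moduli of all roots: 1.4271, 1.4271.
All moduli strictly greater than 1? Yes.
Verdict: Invertible.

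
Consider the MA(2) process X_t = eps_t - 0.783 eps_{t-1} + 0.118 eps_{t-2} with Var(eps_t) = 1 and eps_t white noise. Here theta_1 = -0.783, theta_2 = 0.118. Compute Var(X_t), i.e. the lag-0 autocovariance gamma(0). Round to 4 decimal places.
\gamma(0) = 1.6270

For an MA(q) process X_t = eps_t + sum_i theta_i eps_{t-i} with
Var(eps_t) = sigma^2, the variance is
  gamma(0) = sigma^2 * (1 + sum_i theta_i^2).
  sum_i theta_i^2 = (-0.783)^2 + (0.118)^2 = 0.613089 + 0.013924 = 0.627013.
  gamma(0) = 1 * (1 + 0.627013) = 1 * 1.627013 = 1.627013, which rounds to 1.6270.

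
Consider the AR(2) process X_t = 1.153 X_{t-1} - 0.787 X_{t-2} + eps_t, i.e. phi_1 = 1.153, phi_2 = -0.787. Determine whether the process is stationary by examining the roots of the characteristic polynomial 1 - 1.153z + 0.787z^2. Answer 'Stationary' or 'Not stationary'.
\text{Stationary}

The AR(p) characteristic polynomial is P(z) = 1 - 1.153z + 0.787z^2.
Stationarity requires all roots to lie outside the unit circle, i.e. |z| > 1 for every root.
Set 1 + (-1.153) z + (0.787) z^2 = 0, i.e. a z^2 + b z + c = 0 with a = 0.787, b = -1.153, c = 1.
Discriminant D = b^2 - 4ac = (-1.153)^2 - 4*(0.787)*1 = 1.329409 - (3.148) = -1.818591.
D < 0, so the roots are the complex-conjugate pair z = (-b +/- i sqrt(-D)) / (2a) = 0.7325 +/- 0.8568i.
For a conjugate pair |z|^2 = z * conj(z) = (product of roots) = c/a = 1/(0.787) = 1.270648, so |z| = sqrt(1.270648) = 1.1272 for both roots.
Moduli of all roots: 1.1272, 1.1272.
All moduli strictly greater than 1? Yes.
Verdict: Stationary.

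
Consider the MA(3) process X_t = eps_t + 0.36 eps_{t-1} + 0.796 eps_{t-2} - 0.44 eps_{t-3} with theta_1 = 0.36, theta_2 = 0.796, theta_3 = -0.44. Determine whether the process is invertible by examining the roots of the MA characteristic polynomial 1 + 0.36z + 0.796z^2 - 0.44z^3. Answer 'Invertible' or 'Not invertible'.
\text{Not invertible}

The MA(q) characteristic polynomial is P(z) = 1 + 0.36z + 0.796z^2 - 0.44z^3.
Invertibility requires all roots to lie outside the unit circle, i.e. |z| > 1 for every root.
Degree 3: look for a simple real root z0 first, then factor out (1 - z/z0) and solve the remaining quadratic.
Testing z0 = 2.5: P(2.5) = 1 + (0.36)(2.5) + (0.796)(2.5)^2 + (-0.44)(2.5)^3
  = 1 + (0.9) + (4.975) + (-6.875) = 0.  So z_0 = 2.5 is a root, |z_0| = 2.5.
Divide out the factor (1 - 0.4 z) = (1 - z/z0) (since 1/z0 = 0.4):
  P(z) = (1 - 0.4 z)(1 + (0.76) z + (1.1) z^2)
  [check: z-coef 0.76 - (0.4) = 0.36; z^2-coef 1.1 - (0.4)(0.76) = 0.796; z^3-coef -(0.4)(1.1) = -0.44.]
Remaining roots from the quadratic factor 1 + (0.76) z + (1.1) z^2:
  Set 1 + (0.76) z + (1.1) z^2 = 0, i.e. a z^2 + b z + c = 0 with a = 1.1, b = 0.76, c = 1.
  Discriminant D = b^2 - 4ac = (0.76)^2 - 4*(1.1)*1 = 0.5776 - (4.4) = -3.8224.
  D < 0, so the roots are the complex-conjugate pair z = (-b +/- i sqrt(-D)) / (2a) = -0.3455 +/- 0.8887i.
  For a conjugate pair |z|^2 = z * conj(z) = (product of roots) = c/a = 1/(1.1) = 0.909091, so |z| = sqrt(0.909091) = 0.9535 for both roots.
Moduli of all roots: 2.5000, 0.9535, 0.9535.
All moduli strictly greater than 1? No.
Verdict: Not invertible.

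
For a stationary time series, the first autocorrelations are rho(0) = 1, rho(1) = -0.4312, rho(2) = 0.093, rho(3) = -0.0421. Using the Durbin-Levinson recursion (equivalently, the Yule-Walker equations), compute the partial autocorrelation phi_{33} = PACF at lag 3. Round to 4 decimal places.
\phi_{33} = -0.0581

The PACF at lag k is phi_{kk}, the last component of the solution
to the Yule-Walker system G_k phi = r_k where
  (G_k)_{ij} = rho(|i - j|), (r_k)_i = rho(i), i,j = 1..k.
Equivalently, Durbin-Levinson gives phi_{kk} iteratively:
  phi_{11} = rho(1)
  phi_{kk} = [rho(k) - sum_{j=1..k-1} phi_{k-1,j} rho(k-j)]
            / [1 - sum_{j=1..k-1} phi_{k-1,j} rho(j)],
  phi_{k,j} = phi_{k-1,j} - phi_{kk} phi_{k-1,k-j},  j = 1..k-1.
Step k = 1:
  phi_11 = rho(1) = -0.4312.
Step k = 2:
  phi_22 = [rho(2) - phi_11 rho(1)] / [1 - phi_11 rho(1)] = [0.093 - (-0.4312)(-0.4312)] / [1 - (-0.4312)(-0.4312)]
         = -0.09293344 / 0.81406656 = -0.11416.
  Update: phi_21 = phi_11 - phi_22 phi_11 = -0.4312 - (-0.11416)(-0.4312) = -0.480426.
Step k = 3:
  phi_33 = [rho(3) - phi_21 rho(2) - phi_22 rho(1)] / [1 - phi_21 rho(1) - phi_22 rho(2)]
    numerator   = -0.0421 - (-0.480426)(0.093) - (-0.11416)(-0.4312) = -0.046646
    denominator = 1 - (-0.480426)(-0.4312) - (-0.11416)(0.093) = 0.80345732
  phi_33 = -0.046646 / 0.80345732 = -0.0581.
Therefore phi_{33} = -0.0581.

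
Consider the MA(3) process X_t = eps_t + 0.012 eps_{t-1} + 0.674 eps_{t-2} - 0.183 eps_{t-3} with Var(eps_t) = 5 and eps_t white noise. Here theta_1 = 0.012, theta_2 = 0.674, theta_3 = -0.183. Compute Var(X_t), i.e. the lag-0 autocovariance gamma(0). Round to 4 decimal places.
\gamma(0) = 7.4395

For an MA(q) process X_t = eps_t + sum_i theta_i eps_{t-i} with
Var(eps_t) = sigma^2, the variance is
  gamma(0) = sigma^2 * (1 + sum_i theta_i^2).
  sum_i theta_i^2 = (0.012)^2 + (0.674)^2 + (-0.183)^2 = 0.000144 + 0.454276 + 0.033489 = 0.487909.
  gamma(0) = 5 * (1 + 0.487909) = 5 * 1.487909 = 7.439545, which rounds to 7.4395.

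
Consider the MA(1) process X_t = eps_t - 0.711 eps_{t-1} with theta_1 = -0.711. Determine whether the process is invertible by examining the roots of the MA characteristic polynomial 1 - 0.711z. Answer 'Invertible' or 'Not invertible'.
\text{Invertible}

The MA(q) characteristic polynomial is P(z) = 1 - 0.711z.
Invertibility requires all roots to lie outside the unit circle, i.e. |z| > 1 for every root.
This is linear in z: 1 + (-0.711) z = 0  =>  z = -1/(-0.711) = 1.40647,  |z| = 1.40647.
Moduli of all roots: 1.4065.
All moduli strictly greater than 1? Yes.
Verdict: Invertible.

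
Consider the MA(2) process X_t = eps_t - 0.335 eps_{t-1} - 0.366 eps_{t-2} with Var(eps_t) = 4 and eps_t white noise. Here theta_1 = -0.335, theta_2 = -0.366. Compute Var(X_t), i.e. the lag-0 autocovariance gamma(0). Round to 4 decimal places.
\gamma(0) = 4.9847

For an MA(q) process X_t = eps_t + sum_i theta_i eps_{t-i} with
Var(eps_t) = sigma^2, the variance is
  gamma(0) = sigma^2 * (1 + sum_i theta_i^2).
  sum_i theta_i^2 = (-0.335)^2 + (-0.366)^2 = 0.112225 + 0.133956 = 0.246181.
  gamma(0) = 4 * (1 + 0.246181) = 4 * 1.246181 = 4.984724, which rounds to 4.9847.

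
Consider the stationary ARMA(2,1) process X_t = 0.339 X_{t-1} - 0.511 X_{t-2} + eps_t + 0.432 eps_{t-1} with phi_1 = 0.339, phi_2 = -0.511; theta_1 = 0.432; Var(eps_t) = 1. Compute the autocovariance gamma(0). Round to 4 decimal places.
\gamma(0) = 1.9674

Multiply the model equation by X_{t-k} and take expectations. With theta_0 = psi_0 = 1 and psi_j the MA(infinity) weights, this gives
  gamma(k) - sum_i phi_i gamma(k-i) = c_k,
  c_k = sigma^2 * sum_{j=k..q} theta_j psi_{j-k}   (c_k = 0 for k > q),
using gamma(-m) = gamma(m).
psi-weights needed (psi_j = theta_j + sum_i phi_i psi_{j-i}):
  psi_1 = theta_1 + phi_1 = 0.432 + (0.339) = 0.771
Right-hand sides:
  c_0 = sigma^2 (1 + theta_1 psi_1) = 1 * (1 + (0.432)(0.771)) = 1 * 1.333072 = 1.333072
  c_1 = sigma^2 theta_1 = 1 * (0.432) = 0.432
  c_2 = 0
Equations for k = 0, 1, 2 (AR order 2, c_2 = 0):
  (E0) gamma(0) = phi_1 gamma(1) + phi_2 gamma(2) + c_0
  (E1) gamma(1) = phi_1 gamma(0) + phi_2 gamma(1) + c_1
  (E2) gamma(2) = phi_1 gamma(1) + phi_2 gamma(0)
From (E1): gamma(1) = A gamma(0) + B with
  A = phi_1 / (1 - phi_2) = 0.339 / 1.511 = 0.224355,   B = c_1 / (1 - phi_2) = 0.432 / 1.511 = 0.285903.
Insert (E2) into (E0): gamma(0) (1 - phi_2^2) = phi_1 (1 + phi_2) gamma(1) + c_0.
  phi_1 (1 + phi_2) = (0.339)(0.489) = 0.165771,   1 - phi_2^2 = 0.738879.
Replace gamma(1) by A gamma(0) + B and collect gamma(0):
  gamma(0) [0.738879 - (0.165771)(0.224355)] = (0.165771)(0.285903) + 1.333072
  gamma(0) * 0.701687 = 1.380466
  gamma(0) = 1.380466 / 0.701687 = 1.967352.
Therefore gamma(0) = 1.9674 (to 4 decimal places).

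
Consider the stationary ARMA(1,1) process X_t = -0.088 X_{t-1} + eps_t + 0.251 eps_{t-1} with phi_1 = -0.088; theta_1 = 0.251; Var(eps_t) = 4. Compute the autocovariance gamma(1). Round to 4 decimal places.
\gamma(1) = 0.6426

Multiply the model equation by X_{t-k} and take expectations. With theta_0 = psi_0 = 1 and psi_j the MA(infinity) weights, this gives
  gamma(k) - sum_i phi_i gamma(k-i) = c_k,
  c_k = sigma^2 * sum_{j=k..q} theta_j psi_{j-k}   (c_k = 0 for k > q),
using gamma(-m) = gamma(m).
psi-weights needed (psi_j = theta_j + sum_i phi_i psi_{j-i}):
  psi_1 = theta_1 + phi_1 = 0.251 + (-0.088) = 0.163
Right-hand sides:
  c_0 = sigma^2 (1 + theta_1 psi_1) = 4 * (1 + (0.251)(0.163)) = 4 * 1.040913 = 4.163652
  c_1 = sigma^2 theta_1 = 4 * (0.251) = 1.004
  c_2 = 0
Equations for k = 0 and k = 1 (AR order 1):
  gamma(0) = phi_1 gamma(1) + c_0
  gamma(1) = phi_1 gamma(0) + c_1
Substituting the second into the first: gamma(0) (1 - phi_1^2) = c_0 + phi_1 c_1, so
  gamma(0) = (c_0 + phi_1 c_1) / (1 - phi_1^2) = (4.163652 + (-0.088)(1.004)) / (1 - (-0.088)^2) = 4.0753 / 0.992256 = 4.107105.
  gamma(1) = phi_1 gamma(0) + c_1 = (-0.088)(4.107105) + (1.004) = 0.642575.
Therefore gamma(1) = 0.6426 (to 4 decimal places).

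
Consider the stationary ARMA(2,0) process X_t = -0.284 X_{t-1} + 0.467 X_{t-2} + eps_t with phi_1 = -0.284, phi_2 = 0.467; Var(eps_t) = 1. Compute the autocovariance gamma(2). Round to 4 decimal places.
\gamma(2) = 1.1043

Multiply the model equation by X_{t-k} and take expectations. With theta_0 = psi_0 = 1 and psi_j the MA(infinity) weights, this gives
  gamma(k) - sum_i phi_i gamma(k-i) = c_k,
  c_k = sigma^2 * sum_{j=k..q} theta_j psi_{j-k}   (c_k = 0 for k > q),
using gamma(-m) = gamma(m).
Pure AR (q = 0): c_0 = sigma^2 = 1, c_k = 0 for k >= 1.
Equations for k = 0, 1, 2 (AR order 2, c_2 = 0):
  (E0) gamma(0) = phi_1 gamma(1) + phi_2 gamma(2) + c_0
  (E1) gamma(1) = phi_1 gamma(0) + phi_2 gamma(1) + c_1
  (E2) gamma(2) = phi_1 gamma(1) + phi_2 gamma(0)
From (E1): gamma(1) = A gamma(0) + B with
  A = phi_1 / (1 - phi_2) = -0.284 / 0.533 = -0.532833,   B = c_1 / (1 - phi_2) = 0 / 0.533 = 0.
Insert (E2) into (E0): gamma(0) (1 - phi_2^2) = phi_1 (1 + phi_2) gamma(1) + c_0.
  phi_1 (1 + phi_2) = (-0.284)(1.467) = -0.416628,   1 - phi_2^2 = 0.781911.
Replace gamma(1) by A gamma(0) + B and collect gamma(0):
  gamma(0) [0.781911 - (-0.416628)(-0.532833)] = c_0 = 1
  gamma(0) * 0.559918 = 1
  gamma(0) = 1 / 0.559918 = 1.785976.
  gamma(1) = A gamma(0) = (-0.532833)(1.785976) = -0.951627.
  gamma(2) = phi_1 gamma(1) + phi_2 gamma(0) = (-0.284)(-0.951627) + (0.467)(1.785976) = 1.104313.
Therefore gamma(2) = 1.1043 (to 4 decimal places).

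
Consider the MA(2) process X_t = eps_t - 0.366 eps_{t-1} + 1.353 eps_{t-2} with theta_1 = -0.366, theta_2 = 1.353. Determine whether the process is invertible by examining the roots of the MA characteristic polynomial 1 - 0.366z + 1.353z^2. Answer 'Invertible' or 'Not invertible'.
\text{Not invertible}

The MA(q) characteristic polynomial is P(z) = 1 - 0.366z + 1.353z^2.
Invertibility requires all roots to lie outside the unit circle, i.e. |z| > 1 for every root.
Set 1 + (-0.366) z + (1.353) z^2 = 0, i.e. a z^2 + b z + c = 0 with a = 1.353, b = -0.366, c = 1.
Discriminant D = b^2 - 4ac = (-0.366)^2 - 4*(1.353)*1 = 0.133956 - (5.412) = -5.278044.
D < 0, so the roots are the complex-conjugate pair z = (-b +/- i sqrt(-D)) / (2a) = 0.1353 +/- 0.849i.
For a conjugate pair |z|^2 = z * conj(z) = (product of roots) = c/a = 1/(1.353) = 0.739098, so |z| = sqrt(0.739098) = 0.8597 for both roots.
Moduli of all roots: 0.8597, 0.8597.
All moduli strictly greater than 1? No.
Verdict: Not invertible.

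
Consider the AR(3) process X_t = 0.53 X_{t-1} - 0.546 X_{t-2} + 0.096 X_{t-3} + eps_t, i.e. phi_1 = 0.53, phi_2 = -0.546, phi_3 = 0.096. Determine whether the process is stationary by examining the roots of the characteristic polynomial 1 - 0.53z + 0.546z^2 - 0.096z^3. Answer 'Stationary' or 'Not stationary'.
\text{Stationary}

The AR(p) characteristic polynomial is P(z) = 1 - 0.53z + 0.546z^2 - 0.096z^3.
Stationarity requires all roots to lie outside the unit circle, i.e. |z| > 1 for every root.
Degree 3: look for a simple real root z0 first, then factor out (1 - z/z0) and solve the remaining quadratic.
Testing z0 = 5: P(5) = 1 + (-0.53)(5) + (0.546)(5)^2 + (-0.096)(5)^3
  = 1 + (-2.65) + (13.65) + (-12) = 0.  So z_0 = 5 is a root, |z_0| = 5.
Divide out the factor (1 - 0.2 z) = (1 - z/z0) (since 1/z0 = 0.2):
  P(z) = (1 - 0.2 z)(1 + (-0.33) z + (0.48) z^2)
  [check: z-coef -0.33 - (0.2) = -0.53; z^2-coef 0.48 - (0.2)(-0.33) = 0.546; z^3-coef -(0.2)(0.48) = -0.096.]
Remaining roots from the quadratic factor 1 + (-0.33) z + (0.48) z^2:
  Set 1 + (-0.33) z + (0.48) z^2 = 0, i.e. a z^2 + b z + c = 0 with a = 0.48, b = -0.33, c = 1.
  Discriminant D = b^2 - 4ac = (-0.33)^2 - 4*(0.48)*1 = 0.1089 - (1.92) = -1.8111.
  D < 0, so the roots are the complex-conjugate pair z = (-b +/- i sqrt(-D)) / (2a) = 0.3438 +/- 1.4018i.
  For a conjugate pair |z|^2 = z * conj(z) = (product of roots) = c/a = 1/(0.48) = 2.083333, so |z| = sqrt(2.083333) = 1.4434 for both roots.
Moduli of all roots: 5.0000, 1.4434, 1.4434.
All moduli strictly greater than 1? Yes.
Verdict: Stationary.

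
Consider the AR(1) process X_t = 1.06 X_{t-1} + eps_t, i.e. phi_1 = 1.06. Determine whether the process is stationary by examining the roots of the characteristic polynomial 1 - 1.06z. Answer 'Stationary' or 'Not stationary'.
\text{Not stationary}

The AR(p) characteristic polynomial is P(z) = 1 - 1.06z.
Stationarity requires all roots to lie outside the unit circle, i.e. |z| > 1 for every root.
This is linear in z: 1 + (-1.06) z = 0  =>  z = -1/(-1.06) = 0.943396,  |z| = 0.943396.
Moduli of all roots: 0.9434.
All moduli strictly greater than 1? No.
Verdict: Not stationary.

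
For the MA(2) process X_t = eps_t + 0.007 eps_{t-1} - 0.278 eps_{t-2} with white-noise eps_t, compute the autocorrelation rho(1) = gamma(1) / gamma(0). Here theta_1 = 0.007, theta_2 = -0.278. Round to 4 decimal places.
\rho(1) = 0.0047

For an MA(q) process with theta_0 = 1, the autocovariance is
  gamma(k) = sigma^2 * sum_{i=0..q-k} theta_i * theta_{i+k},
and rho(k) = gamma(k) / gamma(0). Sigma^2 cancels.
  numerator   = (1)*(0.007) + (0.007)*(-0.278) = 0.005054.
  denominator = (1)^2 + (0.007)^2 + (-0.278)^2 = 1.077333.
  rho(1) = 0.005054 / 1.077333 = 0.0047.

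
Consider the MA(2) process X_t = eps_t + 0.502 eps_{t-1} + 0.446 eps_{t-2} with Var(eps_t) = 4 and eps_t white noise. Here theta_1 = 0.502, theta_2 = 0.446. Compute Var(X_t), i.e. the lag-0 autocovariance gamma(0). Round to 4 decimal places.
\gamma(0) = 5.8037

For an MA(q) process X_t = eps_t + sum_i theta_i eps_{t-i} with
Var(eps_t) = sigma^2, the variance is
  gamma(0) = sigma^2 * (1 + sum_i theta_i^2).
  sum_i theta_i^2 = (0.502)^2 + (0.446)^2 = 0.252004 + 0.198916 = 0.45092.
  gamma(0) = 4 * (1 + 0.45092) = 4 * 1.45092 = 5.80368, which rounds to 5.8037.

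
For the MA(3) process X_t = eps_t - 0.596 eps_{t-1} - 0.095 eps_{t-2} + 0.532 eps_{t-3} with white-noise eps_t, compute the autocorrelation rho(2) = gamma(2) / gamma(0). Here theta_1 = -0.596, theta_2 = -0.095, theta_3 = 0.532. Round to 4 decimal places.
\rho(2) = -0.2502

For an MA(q) process with theta_0 = 1, the autocovariance is
  gamma(k) = sigma^2 * sum_{i=0..q-k} theta_i * theta_{i+k},
and rho(k) = gamma(k) / gamma(0). Sigma^2 cancels.
  numerator   = (1)*(-0.095) + (-0.596)*(0.532) = -0.412072.
  denominator = (1)^2 + (-0.596)^2 + (-0.095)^2 + (0.532)^2 = 1.647265.
  rho(2) = -0.412072 / 1.647265 = -0.2502.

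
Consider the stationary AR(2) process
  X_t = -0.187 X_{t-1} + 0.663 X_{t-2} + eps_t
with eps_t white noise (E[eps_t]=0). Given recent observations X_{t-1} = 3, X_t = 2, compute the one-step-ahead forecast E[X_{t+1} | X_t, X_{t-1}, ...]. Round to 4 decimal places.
E[X_{t+1} \mid \mathcal F_t] = 1.6150

For an AR(p) model X_t = c + sum_i phi_i X_{t-i} + eps_t, the
one-step-ahead conditional mean is
  E[X_{t+1} | X_t, ...] = c + sum_i phi_i X_{t+1-i}.
Substitute known values:
  E[X_{t+1} | ...] = (-0.187) * (2) + (0.663) * (3)
                   = 1.6150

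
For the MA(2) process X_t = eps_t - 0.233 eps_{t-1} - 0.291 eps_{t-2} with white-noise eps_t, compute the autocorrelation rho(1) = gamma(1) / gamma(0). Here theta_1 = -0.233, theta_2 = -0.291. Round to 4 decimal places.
\rho(1) = -0.1450

For an MA(q) process with theta_0 = 1, the autocovariance is
  gamma(k) = sigma^2 * sum_{i=0..q-k} theta_i * theta_{i+k},
and rho(k) = gamma(k) / gamma(0). Sigma^2 cancels.
  numerator   = (1)*(-0.233) + (-0.233)*(-0.291) = -0.165197.
  denominator = (1)^2 + (-0.233)^2 + (-0.291)^2 = 1.13897.
  rho(1) = -0.165197 / 1.13897 = -0.1450.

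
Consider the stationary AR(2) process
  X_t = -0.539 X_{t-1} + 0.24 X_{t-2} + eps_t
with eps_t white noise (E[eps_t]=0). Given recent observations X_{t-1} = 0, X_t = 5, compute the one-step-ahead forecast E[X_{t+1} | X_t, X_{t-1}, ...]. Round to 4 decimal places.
E[X_{t+1} \mid \mathcal F_t] = -2.6950

For an AR(p) model X_t = c + sum_i phi_i X_{t-i} + eps_t, the
one-step-ahead conditional mean is
  E[X_{t+1} | X_t, ...] = c + sum_i phi_i X_{t+1-i}.
Substitute known values:
  E[X_{t+1} | ...] = (-0.539) * (5) + (0.24) * (0)
                   = -2.6950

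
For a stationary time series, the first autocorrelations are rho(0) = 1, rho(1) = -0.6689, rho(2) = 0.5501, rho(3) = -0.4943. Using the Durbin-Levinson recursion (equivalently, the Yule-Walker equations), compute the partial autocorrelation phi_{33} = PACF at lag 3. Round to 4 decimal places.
\phi_{33} = -0.1320

The PACF at lag k is phi_{kk}, the last component of the solution
to the Yule-Walker system G_k phi = r_k where
  (G_k)_{ij} = rho(|i - j|), (r_k)_i = rho(i), i,j = 1..k.
Equivalently, Durbin-Levinson gives phi_{kk} iteratively:
  phi_{11} = rho(1)
  phi_{kk} = [rho(k) - sum_{j=1..k-1} phi_{k-1,j} rho(k-j)]
            / [1 - sum_{j=1..k-1} phi_{k-1,j} rho(j)],
  phi_{k,j} = phi_{k-1,j} - phi_{kk} phi_{k-1,k-j},  j = 1..k-1.
Step k = 1:
  phi_11 = rho(1) = -0.6689.
Step k = 2:
  phi_22 = [rho(2) - phi_11 rho(1)] / [1 - phi_11 rho(1)] = [0.5501 - (-0.6689)(-0.6689)] / [1 - (-0.6689)(-0.6689)]
         = 0.10267279 / 0.55257279 = 0.185809.
  Update: phi_21 = phi_11 - phi_22 phi_11 = -0.6689 - (0.185809)(-0.6689) = -0.544613.
Step k = 3:
  phi_33 = [rho(3) - phi_21 rho(2) - phi_22 rho(1)] / [1 - phi_21 rho(1) - phi_22 rho(2)]
    numerator   = -0.4943 - (-0.544613)(0.5501) - (0.185809)(-0.6689) = -0.07042121
    denominator = 1 - (-0.544613)(-0.6689) - (0.185809)(0.5501) = 0.5334953
  phi_33 = -0.07042121 / 0.5334953 = -0.132.
Therefore phi_{33} = -0.1320.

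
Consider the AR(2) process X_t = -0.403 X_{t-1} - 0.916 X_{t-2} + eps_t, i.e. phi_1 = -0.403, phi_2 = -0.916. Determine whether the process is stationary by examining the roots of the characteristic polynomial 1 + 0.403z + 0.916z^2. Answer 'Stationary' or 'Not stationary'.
\text{Stationary}

The AR(p) characteristic polynomial is P(z) = 1 + 0.403z + 0.916z^2.
Stationarity requires all roots to lie outside the unit circle, i.e. |z| > 1 for every root.
Set 1 + (0.403) z + (0.916) z^2 = 0, i.e. a z^2 + b z + c = 0 with a = 0.916, b = 0.403, c = 1.
Discriminant D = b^2 - 4ac = (0.403)^2 - 4*(0.916)*1 = 0.162409 - (3.664) = -3.501591.
D < 0, so the roots are the complex-conjugate pair z = (-b +/- i sqrt(-D)) / (2a) = -0.22 +/- 1.0214i.
For a conjugate pair |z|^2 = z * conj(z) = (product of roots) = c/a = 1/(0.916) = 1.091703, so |z| = sqrt(1.091703) = 1.0448 for both roots.
Moduli of all roots: 1.0448, 1.0448.
All moduli strictly greater than 1? Yes.
Verdict: Stationary.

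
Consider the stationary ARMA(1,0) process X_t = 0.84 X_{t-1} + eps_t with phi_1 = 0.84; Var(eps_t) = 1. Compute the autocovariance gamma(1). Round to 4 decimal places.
\gamma(1) = 2.8533

Multiply the model equation by X_{t-k} and take expectations. With theta_0 = psi_0 = 1 and psi_j the MA(infinity) weights, this gives
  gamma(k) - sum_i phi_i gamma(k-i) = c_k,
  c_k = sigma^2 * sum_{j=k..q} theta_j psi_{j-k}   (c_k = 0 for k > q),
using gamma(-m) = gamma(m).
Pure AR (q = 0): c_0 = sigma^2 = 1, c_k = 0 for k >= 1.
Equations for k = 0 and k = 1 (AR order 1):
  gamma(0) = phi_1 gamma(1) + c_0
  gamma(1) = phi_1 gamma(0) + c_1
Substituting the second into the first: gamma(0) (1 - phi_1^2) = c_0 + phi_1 c_1, so
  gamma(0) = c_0 / (1 - phi_1^2) = 1 / (1 - (0.84)^2) = 1 / 0.2944 = 3.396739.
  gamma(1) = phi_1 gamma(0) = (0.84)(3.396739) = 2.853261.
Therefore gamma(1) = 2.8533 (to 4 decimal places).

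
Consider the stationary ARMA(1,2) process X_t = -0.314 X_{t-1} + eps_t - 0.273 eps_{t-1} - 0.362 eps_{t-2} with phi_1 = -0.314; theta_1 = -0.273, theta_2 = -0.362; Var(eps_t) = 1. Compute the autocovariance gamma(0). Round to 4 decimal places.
\gamma(0) = 1.3796

Multiply the model equation by X_{t-k} and take expectations. With theta_0 = psi_0 = 1 and psi_j the MA(infinity) weights, this gives
  gamma(k) - sum_i phi_i gamma(k-i) = c_k,
  c_k = sigma^2 * sum_{j=k..q} theta_j psi_{j-k}   (c_k = 0 for k > q),
using gamma(-m) = gamma(m).
psi-weights needed (psi_j = theta_j + sum_i phi_i psi_{j-i}):
  psi_1 = theta_1 + phi_1 = -0.273 + (-0.314) = -0.587
  psi_2 = theta_2 + phi_1 psi_1 = -0.362 + (-0.314)(-0.587) = -0.177682
Right-hand sides:
  c_0 = sigma^2 (1 + theta_1 psi_1 + theta_2 psi_2) = 1 * (1 + (-0.273)(-0.587) + (-0.362)(-0.177682)) = 1 * 1.224572 = 1.224572
  c_1 = sigma^2 (theta_1 + theta_2 psi_1) = 1 * (-0.273 + (-0.362)(-0.587)) = -0.060506
  c_2 = sigma^2 theta_2 = 1 * (-0.362) = -0.362
Equations for k = 0 and k = 1 (AR order 1):
  gamma(0) = phi_1 gamma(1) + c_0
  gamma(1) = phi_1 gamma(0) + c_1
Substituting the second into the first: gamma(0) (1 - phi_1^2) = c_0 + phi_1 c_1, so
  gamma(0) = (c_0 + phi_1 c_1) / (1 - phi_1^2) = (1.224572 + (-0.314)(-0.060506)) / (1 - (-0.314)^2) = 1.243571 / 0.901404 = 1.379593.
Therefore gamma(0) = 1.3796 (to 4 decimal places).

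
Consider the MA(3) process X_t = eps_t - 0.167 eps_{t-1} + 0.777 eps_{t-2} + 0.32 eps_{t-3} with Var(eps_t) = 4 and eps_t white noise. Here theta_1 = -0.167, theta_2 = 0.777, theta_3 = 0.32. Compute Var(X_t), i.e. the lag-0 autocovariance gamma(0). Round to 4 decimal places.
\gamma(0) = 6.9361

For an MA(q) process X_t = eps_t + sum_i theta_i eps_{t-i} with
Var(eps_t) = sigma^2, the variance is
  gamma(0) = sigma^2 * (1 + sum_i theta_i^2).
  sum_i theta_i^2 = (-0.167)^2 + (0.777)^2 + (0.32)^2 = 0.027889 + 0.603729 + 0.1024 = 0.734018.
  gamma(0) = 4 * (1 + 0.734018) = 4 * 1.734018 = 6.936072, which rounds to 6.9361.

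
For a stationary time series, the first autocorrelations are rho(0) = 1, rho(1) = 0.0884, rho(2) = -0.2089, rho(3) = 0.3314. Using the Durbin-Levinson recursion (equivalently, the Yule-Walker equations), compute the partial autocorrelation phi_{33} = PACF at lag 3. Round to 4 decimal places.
\phi_{33} = 0.3950

The PACF at lag k is phi_{kk}, the last component of the solution
to the Yule-Walker system G_k phi = r_k where
  (G_k)_{ij} = rho(|i - j|), (r_k)_i = rho(i), i,j = 1..k.
Equivalently, Durbin-Levinson gives phi_{kk} iteratively:
  phi_{11} = rho(1)
  phi_{kk} = [rho(k) - sum_{j=1..k-1} phi_{k-1,j} rho(k-j)]
            / [1 - sum_{j=1..k-1} phi_{k-1,j} rho(j)],
  phi_{k,j} = phi_{k-1,j} - phi_{kk} phi_{k-1,k-j},  j = 1..k-1.
Step k = 1:
  phi_11 = rho(1) = 0.0884.
Step k = 2:
  phi_22 = [rho(2) - phi_11 rho(1)] / [1 - phi_11 rho(1)] = [-0.2089 - (0.0884)(0.0884)] / [1 - (0.0884)(0.0884)]
         = -0.21671456 / 0.99218544 = -0.218421.
  Update: phi_21 = phi_11 - phi_22 phi_11 = 0.0884 - (-0.218421)(0.0884) = 0.107708.
Step k = 3:
  phi_33 = [rho(3) - phi_21 rho(2) - phi_22 rho(1)] / [1 - phi_21 rho(1) - phi_22 rho(2)]
    numerator   = 0.3314 - (0.107708)(-0.2089) - (-0.218421)(0.0884) = 0.37320875
    denominator = 1 - (0.107708)(0.0884) - (-0.218421)(-0.2089) = 0.94485034
  phi_33 = 0.37320875 / 0.94485034 = 0.395.
Therefore phi_{33} = 0.3950.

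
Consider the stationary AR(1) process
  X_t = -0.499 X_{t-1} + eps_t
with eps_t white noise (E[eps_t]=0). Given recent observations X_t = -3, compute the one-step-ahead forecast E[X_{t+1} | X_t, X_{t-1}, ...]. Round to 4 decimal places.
E[X_{t+1} \mid \mathcal F_t] = 1.4970

For an AR(p) model X_t = c + sum_i phi_i X_{t-i} + eps_t, the
one-step-ahead conditional mean is
  E[X_{t+1} | X_t, ...] = c + sum_i phi_i X_{t+1-i}.
Substitute known values:
  E[X_{t+1} | ...] = (-0.499) * (-3)
                   = 1.4970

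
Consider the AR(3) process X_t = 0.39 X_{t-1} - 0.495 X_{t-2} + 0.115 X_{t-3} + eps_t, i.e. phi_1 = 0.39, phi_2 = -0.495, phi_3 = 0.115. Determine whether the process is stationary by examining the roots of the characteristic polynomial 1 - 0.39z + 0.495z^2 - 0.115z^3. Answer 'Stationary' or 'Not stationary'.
\text{Stationary}

The AR(p) characteristic polynomial is P(z) = 1 - 0.39z + 0.495z^2 - 0.115z^3.
Stationarity requires all roots to lie outside the unit circle, i.e. |z| > 1 for every root.
Degree 3: look for a simple real root z0 first, then factor out (1 - z/z0) and solve the remaining quadratic.
Testing z0 = 4: P(4) = 1 + (-0.39)(4) + (0.495)(4)^2 + (-0.115)(4)^3
  = 1 + (-1.56) + (7.92) + (-7.36) = 0.  So z_0 = 4 is a root, |z_0| = 4.
Divide out the factor (1 - 0.25 z) = (1 - z/z0) (since 1/z0 = 0.25):
  P(z) = (1 - 0.25 z)(1 + (-0.14) z + (0.46) z^2)
  [check: z-coef -0.14 - (0.25) = -0.39; z^2-coef 0.46 - (0.25)(-0.14) = 0.495; z^3-coef -(0.25)(0.46) = -0.115.]
Remaining roots from the quadratic factor 1 + (-0.14) z + (0.46) z^2:
  Set 1 + (-0.14) z + (0.46) z^2 = 0, i.e. a z^2 + b z + c = 0 with a = 0.46, b = -0.14, c = 1.
  Discriminant D = b^2 - 4ac = (-0.14)^2 - 4*(0.46)*1 = 0.0196 - (1.84) = -1.8204.
  D < 0, so the roots are the complex-conjugate pair z = (-b +/- i sqrt(-D)) / (2a) = 0.1522 +/- 1.4665i.
  For a conjugate pair |z|^2 = z * conj(z) = (product of roots) = c/a = 1/(0.46) = 2.173913, so |z| = sqrt(2.173913) = 1.4744 for both roots.
Moduli of all roots: 4.0000, 1.4744, 1.4744.
All moduli strictly greater than 1? Yes.
Verdict: Stationary.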